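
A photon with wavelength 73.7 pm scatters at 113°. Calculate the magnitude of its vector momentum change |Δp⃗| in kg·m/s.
1.4668e-23 kg·m/s

Photon momentum magnitude is p = h/λ.

Initial momentum:
p₀ = h/λ = 6.6261e-34/7.3700e-11 = 8.9906e-24 kg·m/s

After scattering:
λ' = λ + Δλ = 73.7 + 3.3743 = 77.0743 pm
p' = h/λ' = 6.6261e-34/7.7074e-11 = 8.5970e-24 kg·m/s

Momentum is a vector; the scattered photon's direction makes angle θ = 113° with the incident direction. The magnitude of the vector change Δp⃗ = p⃗₀ − p⃗' is found from the law of cosines:
|Δp⃗|² = p₀² + p'² − 2p₀p'cos θ
|Δp⃗|² = (8.9906e-24)² + (8.5970e-24)² − 2·8.9906e-24·8.5970e-24·cos(113°)
|Δp⃗| = 1.4668e-23 kg·m/s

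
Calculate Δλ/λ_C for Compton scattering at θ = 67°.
0.6093 λ_C

The Compton shift formula is:
Δλ = λ_C(1 - cos θ)

Dividing both sides by λ_C:
Δλ/λ_C = 1 - cos θ

For θ = 67°:
Δλ/λ_C = 1 - cos(67°)
Δλ/λ_C = 1 - 0.3907
Δλ/λ_C = 0.6093

This means the shift is 0.6093 × λ_C = 1.4783 pm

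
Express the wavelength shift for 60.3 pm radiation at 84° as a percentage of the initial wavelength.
3.6031%

Calculate the Compton shift:
Δλ = λ_C(1 - cos(84°))
Δλ = 2.4263 × (1 - cos(84°))
Δλ = 2.4263 × 0.8955
Δλ = 2.1727 pm

Percentage change:
(Δλ/λ₀) × 100 = (2.1727/60.3) × 100
= 3.6031%

(Intermediate values are shown rounded; full precision is carried through to the final answer.)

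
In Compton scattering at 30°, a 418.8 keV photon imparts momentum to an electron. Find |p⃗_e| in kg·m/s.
1.1218e-22 kg·m/s

The electron is initially at rest, so by conservation of momentum:
p⃗_e = p⃗₀ − p⃗'  (incident photon momentum minus scattered photon momentum)

Photon momentum magnitudes (p = h/λ = E/c):
λ₀ = hc/E₀ = 2.9605 pm → p₀ = h/λ₀ = 2.2382e-22 kg·m/s
Δλ = λ_C(1 − cos 30°) = 0.3251 pm
λ' = 3.2855 pm → p' = h/λ' = 2.0167e-22 kg·m/s

The scattered photon makes angle θ = 30° with the incident direction, so by the law of cosines:
|p⃗_e|² = p₀² + p'² − 2p₀p'cos θ
|p⃗_e|² = (2.2382e-22)² + (2.0167e-22)² − 2·2.2382e-22·2.0167e-22·cos(30°)
|p⃗_e| = 1.1218e-22 kg·m/s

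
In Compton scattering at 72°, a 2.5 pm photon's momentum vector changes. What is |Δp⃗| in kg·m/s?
2.6350e-22 kg·m/s

Photon momentum magnitude is p = h/λ.

Initial momentum:
p₀ = h/λ = 6.6261e-34/2.5000e-12 = 2.6504e-22 kg·m/s

After scattering:
λ' = λ + Δλ = 2.5 + 1.6765 = 4.1765 pm
p' = h/λ' = 6.6261e-34/4.1765e-12 = 1.5865e-22 kg·m/s

Momentum is a vector; the scattered photon's direction makes angle θ = 72° with the incident direction. The magnitude of the vector change Δp⃗ = p⃗₀ − p⃗' is found from the law of cosines:
|Δp⃗|² = p₀² + p'² − 2p₀p'cos θ
|Δp⃗|² = (2.6504e-22)² + (1.5865e-22)² − 2·2.6504e-22·1.5865e-22·cos(72°)
|Δp⃗| = 2.6350e-22 kg·m/s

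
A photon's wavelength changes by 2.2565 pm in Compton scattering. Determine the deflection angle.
85.99°

From the Compton formula Δλ = λ_C(1 - cos θ), we can solve for θ:

cos θ = 1 - Δλ/λ_C

Given:
- Δλ = 2.2565 pm
- λ_C = h/(m_e·c) ≈ 2.42631024 pm

cos θ = 1 - 2.2565/2.42631024
cos θ = 1 - 0.930013
cos θ = 0.069987

θ = arccos(0.069987)
θ = 85.99°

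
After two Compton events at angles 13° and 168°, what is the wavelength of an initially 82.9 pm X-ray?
87.7618 pm

Apply Compton shift twice:

First scattering at θ₁ = 13°:
Δλ₁ = λ_C(1 - cos(13°))
Δλ₁ = 2.4263 × 0.0256
Δλ₁ = 0.0622 pm

After first scattering:
λ₁ = 82.9 + 0.0622 = 82.9622 pm

Second scattering at θ₂ = 168°:
Δλ₂ = λ_C(1 - cos(168°))
Δλ₂ = 2.4263 × 1.9781
Δλ₂ = 4.7996 pm

Final wavelength:
λ₂ = 82.9622 + 4.7996 = 87.7618 pm

Total shift: Δλ_total = 0.0622 + 4.7996 = 4.8618 pm

(Intermediate values are shown rounded; full precision is carried through to the final answer.)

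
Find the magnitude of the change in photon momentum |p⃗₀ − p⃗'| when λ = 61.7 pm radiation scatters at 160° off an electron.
2.0403e-23 kg·m/s

Photon momentum magnitude is p = h/λ.

Initial momentum:
p₀ = h/λ = 6.6261e-34/6.1700e-11 = 1.0739e-23 kg·m/s

After scattering:
λ' = λ + Δλ = 61.7 + 4.7063 = 66.4063 pm
p' = h/λ' = 6.6261e-34/6.6406e-11 = 9.9781e-24 kg·m/s

Momentum is a vector; the scattered photon's direction makes angle θ = 160° with the incident direction. The magnitude of the vector change Δp⃗ = p⃗₀ − p⃗' is found from the law of cosines:
|Δp⃗|² = p₀² + p'² − 2p₀p'cos θ
|Δp⃗|² = (1.0739e-23)² + (9.9781e-24)² − 2·1.0739e-23·9.9781e-24·cos(160°)
|Δp⃗| = 2.0403e-23 kg·m/s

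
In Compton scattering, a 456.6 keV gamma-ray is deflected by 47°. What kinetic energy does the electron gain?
101.0336 keV

By energy conservation: K_e = E_initial - E_final

First find the scattered photon energy:
Initial wavelength: λ = hc/E = 2.7154 pm
Compton shift: Δλ = λ_C(1 - cos(47°)) = 0.7716 pm
Final wavelength: λ' = 2.7154 + 0.7716 = 3.4869 pm
Final photon energy: E' = hc/λ' = 355.5664 keV

Electron kinetic energy:
K_e = E - E' = 456.6000 - 355.5664 = 101.0336 keV

(Intermediate values are shown rounded; full precision is carried through to the final answer.)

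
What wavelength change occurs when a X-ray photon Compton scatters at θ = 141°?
4.3119 pm

Using the Compton scattering formula:
Δλ = λ_C(1 - cos θ)

where λ_C = h/(m_e·c) ≈ 2.4263 pm is the Compton wavelength of an electron.

For θ = 141°:
cos(141°) = -0.7771
1 - cos(141°) = 1.7771

Δλ = 2.4263 × 1.7771
Δλ = 4.3119 pm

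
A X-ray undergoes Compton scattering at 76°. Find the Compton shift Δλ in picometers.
1.8393 pm

Using the Compton scattering formula:
Δλ = λ_C(1 - cos θ)

where λ_C = h/(m_e·c) ≈ 2.4263 pm is the Compton wavelength of an electron.

For θ = 76°:
cos(76°) = 0.2419
1 - cos(76°) = 0.7581

Δλ = 2.4263 × 0.7581
Δλ = 1.8393 pm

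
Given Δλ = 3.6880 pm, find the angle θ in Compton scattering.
121.33°

From the Compton formula Δλ = λ_C(1 - cos θ), we can solve for θ:

cos θ = 1 - Δλ/λ_C

Given:
- Δλ = 3.6880 pm
- λ_C = h/(m_e·c) ≈ 2.42631024 pm

cos θ = 1 - 3.6880/2.42631024
cos θ = 1 - 1.520003
cos θ = -0.520003

θ = arccos(-0.520003)
θ = 121.33°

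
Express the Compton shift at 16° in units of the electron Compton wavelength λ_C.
0.0387 λ_C

The Compton shift formula is:
Δλ = λ_C(1 - cos θ)

Dividing both sides by λ_C:
Δλ/λ_C = 1 - cos θ

For θ = 16°:
Δλ/λ_C = 1 - cos(16°)
Δλ/λ_C = 1 - 0.9613
Δλ/λ_C = 0.0387

This means the shift is 0.0387 × λ_C = 0.0940 pm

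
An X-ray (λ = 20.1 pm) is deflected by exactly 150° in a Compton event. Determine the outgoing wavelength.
24.6276 pm

Using the Compton formula: λ' = λ + λ_C(1 − cos θ)

For θ = 150°, cos θ = -√3/2 (exact) ≈ -0.8660, so:
1 − cos 150° = 1 − (-√3/2) ≈ 1.8660

Δλ = λ_C × 1.8660 = 2.4263 × 1.8660 = 4.5276 pm

λ' = 20.1 + 4.5276 = 24.6276 pm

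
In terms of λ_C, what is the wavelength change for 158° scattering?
1.9272 λ_C

The Compton shift formula is:
Δλ = λ_C(1 - cos θ)

Dividing both sides by λ_C:
Δλ/λ_C = 1 - cos θ

For θ = 158°:
Δλ/λ_C = 1 - cos(158°)
Δλ/λ_C = 1 - -0.9272
Δλ/λ_C = 1.9272

This means the shift is 1.9272 × λ_C = 4.6759 pm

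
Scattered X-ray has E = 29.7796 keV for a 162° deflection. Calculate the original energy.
33.6000 keV

Convert final energy to wavelength (hc ≈ 1239.842 keV·pm):
λ' = hc/E' = 1239.842 / 29.7796 = 41.6339 pm

Calculate the Compton shift:
Δλ = λ_C(1 - cos(162°))
Δλ = 2.4263 × (1 - cos(162°))
Δλ = 4.7339 pm

Initial wavelength:
λ = λ' - Δλ = 41.6339 - 4.7339 = 36.9001 pm

Initial energy:
E = hc/λ = 1239.842 / 36.9001 = 33.6000 keV

(Intermediate values are shown rounded; full precision is carried through to the final answer.)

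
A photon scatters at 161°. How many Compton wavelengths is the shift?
1.9455 λ_C

The Compton shift formula is:
Δλ = λ_C(1 - cos θ)

Dividing both sides by λ_C:
Δλ/λ_C = 1 - cos θ

For θ = 161°:
Δλ/λ_C = 1 - cos(161°)
Δλ/λ_C = 1 - -0.9455
Δλ/λ_C = 1.9455

This means the shift is 1.9455 × λ_C = 4.7204 pm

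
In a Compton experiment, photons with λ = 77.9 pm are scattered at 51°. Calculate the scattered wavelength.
78.7994 pm

Using the Compton scattering formula:
λ' = λ + Δλ = λ + λ_C(1 - cos θ)

Given:
- Initial wavelength λ = 77.9 pm
- Scattering angle θ = 51°
- Compton wavelength λ_C ≈ 2.4263 pm

Calculate the shift:
Δλ = 2.4263 × (1 - cos(51°))
Δλ = 2.4263 × 0.3707
Δλ = 0.8994 pm

Final wavelength:
λ' = 77.9 + 0.8994 = 78.7994 pm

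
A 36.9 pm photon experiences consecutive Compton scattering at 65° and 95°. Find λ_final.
40.9387 pm

Apply Compton shift twice:

First scattering at θ₁ = 65°:
Δλ₁ = λ_C(1 - cos(65°))
Δλ₁ = 2.4263 × 0.5774
Δλ₁ = 1.4009 pm

After first scattering:
λ₁ = 36.9 + 1.4009 = 38.3009 pm

Second scattering at θ₂ = 95°:
Δλ₂ = λ_C(1 - cos(95°))
Δλ₂ = 2.4263 × 1.0872
Δλ₂ = 2.6378 pm

Final wavelength:
λ₂ = 38.3009 + 2.6378 = 40.9387 pm

Total shift: Δλ_total = 1.4009 + 2.6378 = 4.0387 pm

(Intermediate values are shown rounded; full precision is carried through to the final answer.)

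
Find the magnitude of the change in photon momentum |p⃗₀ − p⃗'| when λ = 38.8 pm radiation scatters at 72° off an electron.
1.9668e-23 kg·m/s

Photon momentum magnitude is p = h/λ.

Initial momentum:
p₀ = h/λ = 6.6261e-34/3.8800e-11 = 1.7078e-23 kg·m/s

After scattering:
λ' = λ + Δλ = 38.8 + 1.6765 = 40.4765 pm
p' = h/λ' = 6.6261e-34/4.0477e-11 = 1.6370e-23 kg·m/s

Momentum is a vector; the scattered photon's direction makes angle θ = 72° with the incident direction. The magnitude of the vector change Δp⃗ = p⃗₀ − p⃗' is found from the law of cosines:
|Δp⃗|² = p₀² + p'² − 2p₀p'cos θ
|Δp⃗|² = (1.7078e-23)² + (1.6370e-23)² − 2·1.7078e-23·1.6370e-23·cos(72°)
|Δp⃗| = 1.9668e-23 kg·m/s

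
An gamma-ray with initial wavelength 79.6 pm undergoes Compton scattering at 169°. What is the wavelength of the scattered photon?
84.4080 pm

Using the Compton scattering formula:
λ' = λ + Δλ = λ + λ_C(1 - cos θ)

Given:
- Initial wavelength λ = 79.6 pm
- Scattering angle θ = 169°
- Compton wavelength λ_C ≈ 2.4263 pm

Calculate the shift:
Δλ = 2.4263 × (1 - cos(169°))
Δλ = 2.4263 × 1.9816
Δλ = 4.8080 pm

Final wavelength:
λ' = 79.6 + 4.8080 = 84.4080 pm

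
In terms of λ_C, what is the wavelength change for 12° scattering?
0.0219 λ_C

The Compton shift formula is:
Δλ = λ_C(1 - cos θ)

Dividing both sides by λ_C:
Δλ/λ_C = 1 - cos θ

For θ = 12°:
Δλ/λ_C = 1 - cos(12°)
Δλ/λ_C = 1 - 0.9781
Δλ/λ_C = 0.0219

This means the shift is 0.0219 × λ_C = 0.0530 pm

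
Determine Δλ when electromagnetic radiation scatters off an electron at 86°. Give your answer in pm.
2.2571 pm

Using the Compton scattering formula:
Δλ = λ_C(1 - cos θ)

where λ_C = h/(m_e·c) ≈ 2.4263 pm is the Compton wavelength of an electron.

For θ = 86°:
cos(86°) = 0.0698
1 - cos(86°) = 0.9302

Δλ = 2.4263 × 0.9302
Δλ = 2.2571 pm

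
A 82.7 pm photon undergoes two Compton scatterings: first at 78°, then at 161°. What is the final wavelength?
89.3423 pm

Apply Compton shift twice:

First scattering at θ₁ = 78°:
Δλ₁ = λ_C(1 - cos(78°))
Δλ₁ = 2.4263 × 0.7921
Δλ₁ = 1.9219 pm

After first scattering:
λ₁ = 82.7 + 1.9219 = 84.6219 pm

Second scattering at θ₂ = 161°:
Δλ₂ = λ_C(1 - cos(161°))
Δλ₂ = 2.4263 × 1.9455
Δλ₂ = 4.7204 pm

Final wavelength:
λ₂ = 84.6219 + 4.7204 = 89.3423 pm

Total shift: Δλ_total = 1.9219 + 4.7204 = 6.6423 pm

(Intermediate values are shown rounded; full precision is carried through to the final answer.)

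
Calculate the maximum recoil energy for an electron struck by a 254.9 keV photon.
127.3003 keV

Maximum energy transfer occurs at θ = 180° (backscattering).

Initial photon: E₀ = 254.9 keV → λ₀ = 4.8640 pm

Maximum Compton shift (at 180°):
Δλ_max = 2λ_C = 2 × 2.4263 = 4.8526 pm

Final wavelength:
λ' = 4.8640 + 4.8526 = 9.7167 pm

Minimum photon energy (maximum energy to electron):
E'_min = hc/λ' = 127.5997 keV

Maximum electron kinetic energy:
K_max = E₀ - E'_min = 254.9000 - 127.5997 = 127.3003 keV

(Intermediate values are shown rounded; full precision is carried through to the final answer.)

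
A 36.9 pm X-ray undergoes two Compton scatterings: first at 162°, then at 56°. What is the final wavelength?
42.7034 pm

Apply Compton shift twice:

First scattering at θ₁ = 162°:
Δλ₁ = λ_C(1 - cos(162°))
Δλ₁ = 2.4263 × 1.9511
Δλ₁ = 4.7339 pm

After first scattering:
λ₁ = 36.9 + 4.7339 = 41.6339 pm

Second scattering at θ₂ = 56°:
Δλ₂ = λ_C(1 - cos(56°))
Δλ₂ = 2.4263 × 0.4408
Δλ₂ = 1.0695 pm

Final wavelength:
λ₂ = 41.6339 + 1.0695 = 42.7034 pm

Total shift: Δλ_total = 4.7339 + 1.0695 = 5.8034 pm

(Intermediate values are shown rounded; full precision is carried through to the final answer.)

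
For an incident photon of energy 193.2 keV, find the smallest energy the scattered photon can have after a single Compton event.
110.0124 keV (at θ = 180°)

The scattered photon has minimum energy when its wavelength is maximum, i.e., when the Compton shift Δλ = λ_C(1 − cos θ) is maximum. This occurs at θ = 180° (backscattering), giving Δλ_max = 2λ_C = 4.8526 pm.

Initial wavelength: λ₀ = hc/E₀ = 6.4174 pm
Maximum final wavelength: λ'_max = λ₀ + 2λ_C = 6.4174 + 4.8526 = 11.2700 pm
Minimum final energy: E'_min = hc/λ'_max = 110.0124 keV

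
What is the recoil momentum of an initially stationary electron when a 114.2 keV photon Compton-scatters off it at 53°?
5.2429e-23 kg·m/s

The electron is initially at rest, so by conservation of momentum:
p⃗_e = p⃗₀ − p⃗'  (incident photon momentum minus scattered photon momentum)

Photon momentum magnitudes (p = h/λ = E/c):
λ₀ = hc/E₀ = 10.8568 pm → p₀ = h/λ₀ = 6.1032e-23 kg·m/s
Δλ = λ_C(1 − cos 53°) = 0.9661 pm
λ' = 11.8229 pm → p' = h/λ' = 5.6044e-23 kg·m/s

The scattered photon makes angle θ = 53° with the incident direction, so by the law of cosines:
|p⃗_e|² = p₀² + p'² − 2p₀p'cos θ
|p⃗_e|² = (6.1032e-23)² + (5.6044e-23)² − 2·6.1032e-23·5.6044e-23·cos(53°)
|p⃗_e| = 5.2429e-23 kg·m/s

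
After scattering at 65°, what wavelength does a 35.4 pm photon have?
36.8009 pm

Using the Compton scattering formula:
λ' = λ + Δλ = λ + λ_C(1 - cos θ)

Given:
- Initial wavelength λ = 35.4 pm
- Scattering angle θ = 65°
- Compton wavelength λ_C ≈ 2.4263 pm

Calculate the shift:
Δλ = 2.4263 × (1 - cos(65°))
Δλ = 2.4263 × 0.5774
Δλ = 1.4009 pm

Final wavelength:
λ' = 35.4 + 1.4009 = 36.8009 pm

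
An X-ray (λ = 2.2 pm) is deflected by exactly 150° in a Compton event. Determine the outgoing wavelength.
6.7276 pm

Using the Compton formula: λ' = λ + λ_C(1 − cos θ)

For θ = 150°, cos θ = -√3/2 (exact) ≈ -0.8660, so:
1 − cos 150° = 1 − (-√3/2) ≈ 1.8660

Δλ = λ_C × 1.8660 = 2.4263 × 1.8660 = 4.5276 pm

λ' = 2.2 + 4.5276 = 6.7276 pm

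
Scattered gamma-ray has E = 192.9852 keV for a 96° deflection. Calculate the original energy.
331.0999 keV

Convert final energy to wavelength (hc ≈ 1239.842 keV·pm):
λ' = hc/E' = 1239.842 / 192.9852 = 6.4245 pm

Calculate the Compton shift:
Δλ = λ_C(1 - cos(96°))
Δλ = 2.4263 × (1 - cos(96°))
Δλ = 2.6799 pm

Initial wavelength:
λ = λ' - Δλ = 6.4245 - 2.6799 = 3.7446 pm

Initial energy:
E = hc/λ = 1239.842 / 3.7446 = 331.0999 keV

(Intermediate values are shown rounded; full precision is carried through to the final answer.)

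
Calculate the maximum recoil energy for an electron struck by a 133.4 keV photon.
45.7588 keV

Maximum energy transfer occurs at θ = 180° (backscattering).

Initial photon: E₀ = 133.4 keV → λ₀ = 9.2942 pm

Maximum Compton shift (at 180°):
Δλ_max = 2λ_C = 2 × 2.4263 = 4.8526 pm

Final wavelength:
λ' = 9.2942 + 4.8526 = 14.1468 pm

Minimum photon energy (maximum energy to electron):
E'_min = hc/λ' = 87.6412 keV

Maximum electron kinetic energy:
K_max = E₀ - E'_min = 133.4000 - 87.6412 = 45.7588 keV

(Intermediate values are shown rounded; full precision is carried through to the final answer.)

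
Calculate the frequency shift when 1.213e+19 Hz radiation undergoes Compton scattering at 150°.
1.878e+18 Hz (decrease)

Convert frequency to wavelength (c = 299792458 m/s):
λ₀ = c/f₀ = 299792458/1.213e+19 = 2.4714959e-11 m = 24.7150 pm

Calculate Compton shift:
Δλ = λ_C(1 - cos(150°)) = 4.5276 pm

Final wavelength:
λ' = λ₀ + Δλ = 24.7150 + 4.5276 = 29.2425 pm

Final frequency:
f' = c/λ' = 299792458/2.9242516e-11 = 1.0251938e+19 Hz

Frequency shift (decrease):
Δf = f₀ - f' = 1.213e+19 - 1.0251938e+19 = 1.878e+18 Hz

(Intermediate values are shown rounded; full precision is carried through to the final answer.)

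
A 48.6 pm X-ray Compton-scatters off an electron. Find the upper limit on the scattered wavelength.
53.4526 pm (at θ = 180°)

The Compton shift is Δλ = λ_C(1 − cos θ).

Since cos θ ranges from −1 to 1, the factor (1 − cos θ) ranges from 0 to 2; the maximum shift occurs at θ = 180° (backscattering):
Δλ_max = 2λ_C = 2 × 2.4263 pm = 4.8526 pm

Maximum scattered wavelength:
λ'_max = λ₀ + Δλ_max = 48.6 + 4.8526 = 53.4526 pm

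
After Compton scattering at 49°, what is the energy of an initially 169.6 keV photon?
152.2232 keV

First convert energy to wavelength:
λ = hc/E, with hc ≈ 1239.842 keV·pm (i.e. 1239.842 eV·nm)

For E = 169.6 keV = 169600 eV:
λ = 1239.842 keV·pm / 169.6 keV
λ = 7.3104 pm

Calculate the Compton shift:
Δλ = λ_C(1 - cos(49°)) = 2.4263 × 0.3439
Δλ = 0.8345 pm

Final wavelength:
λ' = 7.3104 + 0.8345 = 8.1449 pm

Final energy:
E' = hc/λ' = 1239.842 / 8.1449 = 152.2232 keV

(Intermediate values are shown rounded; full precision is carried through to the final answer.)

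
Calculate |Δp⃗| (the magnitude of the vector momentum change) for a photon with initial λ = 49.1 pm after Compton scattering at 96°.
1.9544e-23 kg·m/s

Photon momentum magnitude is p = h/λ.

Initial momentum:
p₀ = h/λ = 6.6261e-34/4.9100e-11 = 1.3495e-23 kg·m/s

After scattering:
λ' = λ + Δλ = 49.1 + 2.6799 = 51.7799 pm
p' = h/λ' = 6.6261e-34/5.1780e-11 = 1.2797e-23 kg·m/s

Momentum is a vector; the scattered photon's direction makes angle θ = 96° with the incident direction. The magnitude of the vector change Δp⃗ = p⃗₀ − p⃗' is found from the law of cosines:
|Δp⃗|² = p₀² + p'² − 2p₀p'cos θ
|Δp⃗|² = (1.3495e-23)² + (1.2797e-23)² − 2·1.3495e-23·1.2797e-23·cos(96°)
|Δp⃗| = 1.9544e-23 kg·m/s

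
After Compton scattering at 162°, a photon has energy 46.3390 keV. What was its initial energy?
56.3001 keV

Convert final energy to wavelength (hc ≈ 1239.842 keV·pm):
λ' = hc/E' = 1239.842 / 46.3390 = 26.7559 pm

Calculate the Compton shift:
Δλ = λ_C(1 - cos(162°))
Δλ = 2.4263 × (1 - cos(162°))
Δλ = 4.7339 pm

Initial wavelength:
λ = λ' - Δλ = 26.7559 - 4.7339 = 22.0220 pm

Initial energy:
E = hc/λ = 1239.842 / 22.0220 = 56.3001 keV

(Intermediate values are shown rounded; full precision is carried through to the final answer.)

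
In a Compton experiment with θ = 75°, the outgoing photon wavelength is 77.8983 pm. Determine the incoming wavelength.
76.1000 pm

From λ' = λ + Δλ, we have λ = λ' - Δλ

First calculate the Compton shift:
Δλ = λ_C(1 - cos θ)
Δλ = 2.4263 × (1 - cos(75°))
Δλ = 2.4263 × 0.7412
Δλ = 1.7983 pm

Initial wavelength:
λ = λ' - Δλ
λ = 77.8983 - 1.7983
λ = 76.1000 pm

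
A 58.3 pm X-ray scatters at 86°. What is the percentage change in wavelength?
3.8715%

Calculate the Compton shift:
Δλ = λ_C(1 - cos(86°))
Δλ = 2.4263 × (1 - cos(86°))
Δλ = 2.4263 × 0.9302
Δλ = 2.2571 pm

Percentage change:
(Δλ/λ₀) × 100 = (2.2571/58.3) × 100
= 3.8715%

(Intermediate values are shown rounded; full precision is carried through to the final answer.)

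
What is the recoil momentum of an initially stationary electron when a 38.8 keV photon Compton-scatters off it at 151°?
3.7655e-23 kg·m/s

The electron is initially at rest, so by conservation of momentum:
p⃗_e = p⃗₀ − p⃗'  (incident photon momentum minus scattered photon momentum)

Photon momentum magnitudes (p = h/λ = E/c):
λ₀ = hc/E₀ = 31.9547 pm → p₀ = h/λ₀ = 2.0736e-23 kg·m/s
Δλ = λ_C(1 − cos 151°) = 4.5484 pm
λ' = 36.5031 pm → p' = h/λ' = 1.8152e-23 kg·m/s

The scattered photon makes angle θ = 151° with the incident direction, so by the law of cosines:
|p⃗_e|² = p₀² + p'² − 2p₀p'cos θ
|p⃗_e|² = (2.0736e-23)² + (1.8152e-23)² − 2·2.0736e-23·1.8152e-23·cos(151°)
|p⃗_e| = 3.7655e-23 kg·m/s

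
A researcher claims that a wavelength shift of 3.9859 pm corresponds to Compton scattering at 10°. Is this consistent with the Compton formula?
No, inconsistent

Calculate the expected shift for θ = 10°:

Δλ_expected = λ_C(1 - cos(10°))
Δλ_expected = 2.4263 × (1 - cos(10°))
Δλ_expected = 2.4263 × 0.0152
Δλ_expected = 0.0369 pm

Given shift: 3.9859 pm
Expected shift: 0.0369 pm
Difference: 3.9491 pm

The values do not match. The given shift corresponds to θ ≈ 130.0°, not 10°.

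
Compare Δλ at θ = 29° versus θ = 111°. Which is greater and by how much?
111° produces the larger shift by a factor of 10.834

Calculate both shifts using Δλ = λ_C(1 - cos θ):

For θ₁ = 29°:
Δλ₁ = 2.4263 × (1 - cos(29°))
Δλ₁ = 2.4263 × 0.1254
Δλ₁ = 0.3042 pm

For θ₂ = 111°:
Δλ₂ = 2.4263 × (1 - cos(111°))
Δλ₂ = 2.4263 × 1.3584
Δλ₂ = 3.2958 pm

The 111° angle produces the larger shift.
Ratio: 3.2958/0.3042 = 10.834

(Intermediate values are shown rounded; full precision is carried through to the final answer.)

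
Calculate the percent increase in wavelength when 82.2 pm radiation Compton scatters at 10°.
0.0448%

Calculate the Compton shift:
Δλ = λ_C(1 - cos(10°))
Δλ = 2.4263 × (1 - cos(10°))
Δλ = 2.4263 × 0.0152
Δλ = 0.0369 pm

Percentage change:
(Δλ/λ₀) × 100 = (0.0369/82.2) × 100
= 0.0448%

(Intermediate values are shown rounded; full precision is carried through to the final answer.)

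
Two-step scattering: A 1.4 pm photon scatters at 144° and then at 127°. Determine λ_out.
9.6757 pm

Apply Compton shift twice:

First scattering at θ₁ = 144°:
Δλ₁ = λ_C(1 - cos(144°))
Δλ₁ = 2.4263 × 1.8090
Δλ₁ = 4.3892 pm

After first scattering:
λ₁ = 1.4 + 4.3892 = 5.7892 pm

Second scattering at θ₂ = 127°:
Δλ₂ = λ_C(1 - cos(127°))
Δλ₂ = 2.4263 × 1.6018
Δλ₂ = 3.8865 pm

Final wavelength:
λ₂ = 5.7892 + 3.8865 = 9.6757 pm

Total shift: Δλ_total = 4.3892 + 3.8865 = 8.2757 pm

(Intermediate values are shown rounded; full precision is carried through to the final answer.)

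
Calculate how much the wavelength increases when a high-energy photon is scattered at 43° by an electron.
0.6518 pm

Using the Compton scattering formula:
Δλ = λ_C(1 - cos θ)

where λ_C = h/(m_e·c) ≈ 2.4263 pm is the Compton wavelength of an electron.

For θ = 43°:
cos(43°) = 0.7314
1 - cos(43°) = 0.2686

Δλ = 2.4263 × 0.2686
Δλ = 0.6518 pm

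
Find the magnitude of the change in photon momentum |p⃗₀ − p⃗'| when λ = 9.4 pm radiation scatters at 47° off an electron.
5.4305e-23 kg·m/s

Photon momentum magnitude is p = h/λ.

Initial momentum:
p₀ = h/λ = 6.6261e-34/9.4000e-12 = 7.0490e-23 kg·m/s

After scattering:
λ' = λ + Δλ = 9.4 + 0.7716 = 10.1716 pm
p' = h/λ' = 6.6261e-34/1.0172e-11 = 6.5143e-23 kg·m/s

Momentum is a vector; the scattered photon's direction makes angle θ = 47° with the incident direction. The magnitude of the vector change Δp⃗ = p⃗₀ − p⃗' is found from the law of cosines:
|Δp⃗|² = p₀² + p'² − 2p₀p'cos θ
|Δp⃗|² = (7.0490e-23)² + (6.5143e-23)² − 2·7.0490e-23·6.5143e-23·cos(47°)
|Δp⃗| = 5.4305e-23 kg·m/s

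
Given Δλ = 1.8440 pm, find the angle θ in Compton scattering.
76.11°

From the Compton formula Δλ = λ_C(1 - cos θ), we can solve for θ:

cos θ = 1 - Δλ/λ_C

Given:
- Δλ = 1.8440 pm
- λ_C = h/(m_e·c) ≈ 2.42631024 pm

cos θ = 1 - 1.8440/2.42631024
cos θ = 1 - 0.760002
cos θ = 0.239998

θ = arccos(0.239998)
θ = 76.11°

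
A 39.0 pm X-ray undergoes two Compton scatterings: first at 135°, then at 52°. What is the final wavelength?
44.0745 pm

Apply Compton shift twice:

First scattering at θ₁ = 135°:
Δλ₁ = λ_C(1 - cos(135°))
Δλ₁ = 2.4263 × 1.7071
Δλ₁ = 4.1420 pm

After first scattering:
λ₁ = 39.0 + 4.1420 = 43.1420 pm

Second scattering at θ₂ = 52°:
Δλ₂ = λ_C(1 - cos(52°))
Δλ₂ = 2.4263 × 0.3843
Δλ₂ = 0.9325 pm

Final wavelength:
λ₂ = 43.1420 + 0.9325 = 44.0745 pm

Total shift: Δλ_total = 4.1420 + 0.9325 = 5.0745 pm

(Intermediate values are shown rounded; full precision is carried through to the final answer.)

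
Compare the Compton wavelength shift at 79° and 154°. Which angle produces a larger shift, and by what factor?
154° produces the larger shift by a factor of 2.347

Calculate both shifts using Δλ = λ_C(1 - cos θ):

For θ₁ = 79°:
Δλ₁ = 2.4263 × (1 - cos(79°))
Δλ₁ = 2.4263 × 0.8092
Δλ₁ = 1.9633 pm

For θ₂ = 154°:
Δλ₂ = 2.4263 × (1 - cos(154°))
Δλ₂ = 2.4263 × 1.8988
Δλ₂ = 4.6071 pm

The 154° angle produces the larger shift.
Ratio: 4.6071/1.9633 = 2.347

(Intermediate values are shown rounded; full precision is carried through to the final answer.)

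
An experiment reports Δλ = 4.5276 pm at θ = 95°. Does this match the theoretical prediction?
No, inconsistent

Calculate the expected shift for θ = 95°:

Δλ_expected = λ_C(1 - cos(95°))
Δλ_expected = 2.4263 × (1 - cos(95°))
Δλ_expected = 2.4263 × 1.0872
Δλ_expected = 2.6378 pm

Given shift: 4.5276 pm
Expected shift: 2.6378 pm
Difference: 1.8898 pm

The values do not match. The given shift corresponds to θ ≈ 150.0°, not 95°.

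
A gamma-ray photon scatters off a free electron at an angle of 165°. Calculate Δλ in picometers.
4.7699 pm

Using the Compton scattering formula:
Δλ = λ_C(1 - cos θ)

where λ_C = h/(m_e·c) ≈ 2.4263 pm is the Compton wavelength of an electron.

For θ = 165°:
cos(165°) = -0.9659
1 - cos(165°) = 1.9659

Δλ = 2.4263 × 1.9659
Δλ = 4.7699 pm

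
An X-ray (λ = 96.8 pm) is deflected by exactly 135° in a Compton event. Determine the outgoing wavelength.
100.9420 pm

Using the Compton formula: λ' = λ + λ_C(1 − cos θ)

For θ = 135°, cos θ = -√2/2 (exact) ≈ -0.7071, so:
1 − cos 135° = 1 − (-√2/2) ≈ 1.7071

Δλ = λ_C × 1.7071 = 2.4263 × 1.7071 = 4.1420 pm

λ' = 96.8 + 4.1420 = 100.9420 pm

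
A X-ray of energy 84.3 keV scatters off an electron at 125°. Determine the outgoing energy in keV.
66.9263 keV

First convert energy to wavelength:
λ = hc/E, with hc ≈ 1239.842 keV·pm (i.e. 1239.842 eV·nm)

For E = 84.3 keV = 84300 eV:
λ = 1239.842 keV·pm / 84.3 keV
λ = 14.7075 pm

Calculate the Compton shift:
Δλ = λ_C(1 - cos(125°)) = 2.4263 × 1.5736
Δλ = 3.8180 pm

Final wavelength:
λ' = 14.7075 + 3.8180 = 18.5255 pm

Final energy:
E' = hc/λ' = 1239.842 / 18.5255 = 66.9263 keV

(Intermediate values are shown rounded; full precision is carried through to the final answer.)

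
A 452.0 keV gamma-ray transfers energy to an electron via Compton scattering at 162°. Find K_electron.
286.1766 keV

By energy conservation: K_e = E_initial - E_final

First find the scattered photon energy:
Initial wavelength: λ = hc/E = 2.7430 pm
Compton shift: Δλ = λ_C(1 - cos(162°)) = 4.7339 pm
Final wavelength: λ' = 2.7430 + 4.7339 = 7.4769 pm
Final photon energy: E' = hc/λ' = 165.8234 keV

Electron kinetic energy:
K_e = E - E' = 452.0000 - 165.8234 = 286.1766 keV

(Intermediate values are shown rounded; full precision is carried through to the final answer.)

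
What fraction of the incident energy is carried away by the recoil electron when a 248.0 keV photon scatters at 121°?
0.4237 (or 42.37%)

Calculate initial and final photon energies:

Initial: E₀ = 248.0 keV → λ₀ = 4.9994 pm
Compton shift: Δλ = 3.6760 pm
Final wavelength: λ' = 8.6753 pm
Final energy: E' = 142.9161 keV

Fractional energy loss:
(E₀ - E')/E₀ = (248.0000 - 142.9161)/248.0000
= 105.0839/248.0000
= 0.4237
= 42.37%

(Intermediate values are shown rounded; full precision is carried through to the final answer.)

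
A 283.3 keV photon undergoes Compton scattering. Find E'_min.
134.3413 keV (at θ = 180°)

The scattered photon has minimum energy when its wavelength is maximum, i.e., when the Compton shift Δλ = λ_C(1 − cos θ) is maximum. This occurs at θ = 180° (backscattering), giving Δλ_max = 2λ_C = 4.8526 pm.

Initial wavelength: λ₀ = hc/E₀ = 4.3764 pm
Maximum final wavelength: λ'_max = λ₀ + 2λ_C = 4.3764 + 4.8526 = 9.2290 pm
Minimum final energy: E'_min = hc/λ'_max = 134.3413 keV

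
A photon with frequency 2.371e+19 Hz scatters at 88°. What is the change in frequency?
3.705e+18 Hz (decrease)

Convert frequency to wavelength (c = 299792458 m/s):
λ₀ = c/f₀ = 299792458/2.371e+19 = 1.2644136e-11 m = 12.6441 pm

Calculate Compton shift:
Δλ = λ_C(1 - cos(88°)) = 2.3416 pm

Final wavelength:
λ' = λ₀ + Δλ = 12.6441 + 2.3416 = 14.9858 pm

Final frequency:
f' = c/λ' = 299792458/1.4985769e-11 = 2.0005143e+19 Hz

Frequency shift (decrease):
Δf = f₀ - f' = 2.371e+19 - 2.0005143e+19 = 3.705e+18 Hz

(Intermediate values are shown rounded; full precision is carried through to the final answer.)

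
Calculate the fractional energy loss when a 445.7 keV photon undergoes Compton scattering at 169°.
0.6335 (or 63.35%)

Calculate initial and final photon energies:

Initial: E₀ = 445.7 keV → λ₀ = 2.7818 pm
Compton shift: Δλ = 4.8080 pm
Final wavelength: λ' = 7.5898 pm
Final energy: E' = 163.3557 keV

Fractional energy loss:
(E₀ - E')/E₀ = (445.7000 - 163.3557)/445.7000
= 282.3443/445.7000
= 0.6335
= 63.35%

(Intermediate values are shown rounded; full precision is carried through to the final answer.)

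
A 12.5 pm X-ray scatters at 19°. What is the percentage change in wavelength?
1.0575%

Calculate the Compton shift:
Δλ = λ_C(1 - cos(19°))
Δλ = 2.4263 × (1 - cos(19°))
Δλ = 2.4263 × 0.0545
Δλ = 0.1322 pm

Percentage change:
(Δλ/λ₀) × 100 = (0.1322/12.5) × 100
= 1.0575%

(Intermediate values are shown rounded; full precision is carried through to the final answer.)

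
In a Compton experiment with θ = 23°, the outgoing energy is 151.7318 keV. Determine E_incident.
155.4000 keV

Convert final energy to wavelength (hc ≈ 1239.842 keV·pm):
λ' = hc/E' = 1239.842 / 151.7318 = 8.1713 pm

Calculate the Compton shift:
Δλ = λ_C(1 - cos(23°))
Δλ = 2.4263 × (1 - cos(23°))
Δλ = 0.1929 pm

Initial wavelength:
λ = λ' - Δλ = 8.1713 - 0.1929 = 7.9784 pm

Initial energy:
E = hc/λ = 1239.842 / 7.9784 = 155.4000 keV

(Intermediate values are shown rounded; full precision is carried through to the final answer.)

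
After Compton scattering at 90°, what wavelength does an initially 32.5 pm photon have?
34.9263 pm

Using the Compton formula: λ' = λ + λ_C(1 − cos θ)

For θ = 90°, cos θ = 0 (exact) = 0.0000, so:
1 − cos 90° = 1 − (0) = 1.0000

Δλ = λ_C × 1.0000 = 2.4263 × 1.0000 = 2.4263 pm

λ' = 32.5 + 2.4263 = 34.9263 pm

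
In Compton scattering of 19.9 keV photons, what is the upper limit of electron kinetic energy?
1.4379 keV

Maximum energy transfer occurs at θ = 180° (backscattering).

Initial photon: E₀ = 19.9 keV → λ₀ = 62.3036 pm

Maximum Compton shift (at 180°):
Δλ_max = 2λ_C = 2 × 2.4263 = 4.8526 pm

Final wavelength:
λ' = 62.3036 + 4.8526 = 67.1562 pm

Minimum photon energy (maximum energy to electron):
E'_min = hc/λ' = 18.4621 keV

Maximum electron kinetic energy:
K_max = E₀ - E'_min = 19.9000 - 18.4621 = 1.4379 keV

(Intermediate values are shown rounded; full precision is carried through to the final answer.)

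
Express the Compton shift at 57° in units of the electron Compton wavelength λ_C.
0.4554 λ_C

The Compton shift formula is:
Δλ = λ_C(1 - cos θ)

Dividing both sides by λ_C:
Δλ/λ_C = 1 - cos θ

For θ = 57°:
Δλ/λ_C = 1 - cos(57°)
Δλ/λ_C = 1 - 0.5446
Δλ/λ_C = 0.4554

This means the shift is 0.4554 × λ_C = 1.1048 pm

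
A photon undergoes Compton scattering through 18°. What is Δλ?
0.1188 pm

Using the Compton scattering formula:
Δλ = λ_C(1 - cos θ)

where λ_C = h/(m_e·c) ≈ 2.4263 pm is the Compton wavelength of an electron.

For θ = 18°:
cos(18°) = 0.9511
1 - cos(18°) = 0.0489

Δλ = 2.4263 × 0.0489
Δλ = 0.1188 pm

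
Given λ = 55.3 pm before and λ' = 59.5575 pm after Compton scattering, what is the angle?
139.00°

First find the wavelength shift:
Δλ = λ' - λ = 59.5575 - 55.3 = 4.2575 pm

Using Δλ = λ_C(1 - cos θ), with λ_C = h/(m_e·c) ≈ 2.42631024 pm:
cos θ = 1 - Δλ/λ_C
cos θ = 1 - 4.2575/2.42631024
cos θ = -0.754722

θ = arccos(-0.754722)
θ = 139.00°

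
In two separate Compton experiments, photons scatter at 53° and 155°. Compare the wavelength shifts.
155° produces the larger shift by a factor of 4.787

Calculate both shifts using Δλ = λ_C(1 - cos θ):

For θ₁ = 53°:
Δλ₁ = 2.4263 × (1 - cos(53°))
Δλ₁ = 2.4263 × 0.3982
Δλ₁ = 0.9661 pm

For θ₂ = 155°:
Δλ₂ = 2.4263 × (1 - cos(155°))
Δλ₂ = 2.4263 × 1.9063
Δλ₂ = 4.6253 pm

The 155° angle produces the larger shift.
Ratio: 4.6253/0.9661 = 4.787

(Intermediate values are shown rounded; full precision is carried through to the final answer.)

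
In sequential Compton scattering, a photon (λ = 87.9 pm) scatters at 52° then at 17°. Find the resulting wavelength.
88.9385 pm

Apply Compton shift twice:

First scattering at θ₁ = 52°:
Δλ₁ = λ_C(1 - cos(52°))
Δλ₁ = 2.4263 × 0.3843
Δλ₁ = 0.9325 pm

After first scattering:
λ₁ = 87.9 + 0.9325 = 88.8325 pm

Second scattering at θ₂ = 17°:
Δλ₂ = λ_C(1 - cos(17°))
Δλ₂ = 2.4263 × 0.0437
Δλ₂ = 0.1060 pm

Final wavelength:
λ₂ = 88.8325 + 0.1060 = 88.9385 pm

Total shift: Δλ_total = 0.9325 + 0.1060 = 1.0385 pm

(Intermediate values are shown rounded; full precision is carried through to the final answer.)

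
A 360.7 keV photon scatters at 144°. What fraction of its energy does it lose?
0.5608 (or 56.08%)

Calculate initial and final photon energies:

Initial: E₀ = 360.7 keV → λ₀ = 3.4373 pm
Compton shift: Δλ = 4.3892 pm
Final wavelength: λ' = 7.8266 pm
Final energy: E' = 158.4147 keV

Fractional energy loss:
(E₀ - E')/E₀ = (360.7000 - 158.4147)/360.7000
= 202.2853/360.7000
= 0.5608
= 56.08%

(Intermediate values are shown rounded; full precision is carried through to the final answer.)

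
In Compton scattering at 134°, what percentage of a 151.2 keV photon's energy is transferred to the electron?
0.3340 (or 33.40%)

Calculate initial and final photon energies:

Initial: E₀ = 151.2 keV → λ₀ = 8.2000 pm
Compton shift: Δλ = 4.1118 pm
Final wavelength: λ' = 12.3118 pm
Final energy: E' = 100.7037 keV

Fractional energy loss:
(E₀ - E')/E₀ = (151.2000 - 100.7037)/151.2000
= 50.4963/151.2000
= 0.3340
= 33.40%

(Intermediate values are shown rounded; full precision is carried through to the final answer.)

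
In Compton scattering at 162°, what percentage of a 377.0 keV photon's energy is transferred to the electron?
0.5901 (or 59.01%)

Calculate initial and final photon energies:

Initial: E₀ = 377.0 keV → λ₀ = 3.2887 pm
Compton shift: Δλ = 4.7339 pm
Final wavelength: λ' = 8.0226 pm
Final energy: E' = 154.5442 keV

Fractional energy loss:
(E₀ - E')/E₀ = (377.0000 - 154.5442)/377.0000
= 222.4558/377.0000
= 0.5901
= 59.01%

(Intermediate values are shown rounded; full precision is carried through to the final answer.)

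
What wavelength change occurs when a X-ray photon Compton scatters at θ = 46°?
0.7409 pm

Using the Compton scattering formula:
Δλ = λ_C(1 - cos θ)

where λ_C = h/(m_e·c) ≈ 2.4263 pm is the Compton wavelength of an electron.

For θ = 46°:
cos(46°) = 0.6947
1 - cos(46°) = 0.3053

Δλ = 2.4263 × 0.3053
Δλ = 0.7409 pm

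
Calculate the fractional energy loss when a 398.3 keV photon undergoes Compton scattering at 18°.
0.0367 (or 3.67%)

Calculate initial and final photon energies:

Initial: E₀ = 398.3 keV → λ₀ = 3.1128 pm
Compton shift: Δλ = 0.1188 pm
Final wavelength: λ' = 3.2316 pm
Final energy: E' = 383.6636 keV

Fractional energy loss:
(E₀ - E')/E₀ = (398.3000 - 383.6636)/398.3000
= 14.6364/398.3000
= 0.0367
= 3.67%

(Intermediate values are shown rounded; full precision is carried through to the final answer.)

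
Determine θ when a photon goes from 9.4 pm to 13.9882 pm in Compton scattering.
153.00°

First find the wavelength shift:
Δλ = λ' - λ = 13.9882 - 9.4 = 4.5882 pm

Using Δλ = λ_C(1 - cos θ), with λ_C = h/(m_e·c) ≈ 2.42631024 pm:
cos θ = 1 - Δλ/λ_C
cos θ = 1 - 4.5882/2.42631024
cos θ = -0.891020

θ = arccos(-0.891020)
θ = 153.00°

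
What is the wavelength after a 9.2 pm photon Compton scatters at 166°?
13.9805 pm

Using the Compton scattering formula:
λ' = λ + Δλ = λ + λ_C(1 - cos θ)

Given:
- Initial wavelength λ = 9.2 pm
- Scattering angle θ = 166°
- Compton wavelength λ_C ≈ 2.4263 pm

Calculate the shift:
Δλ = 2.4263 × (1 - cos(166°))
Δλ = 2.4263 × 1.9703
Δλ = 4.7805 pm

Final wavelength:
λ' = 9.2 + 4.7805 = 13.9805 pm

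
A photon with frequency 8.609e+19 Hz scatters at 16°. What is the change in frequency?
2.263e+18 Hz (decrease)

Convert frequency to wavelength (c = 299792458 m/s):
λ₀ = c/f₀ = 299792458/8.609e+19 = 3.4823145e-12 m = 3.4823 pm

Calculate Compton shift:
Δλ = λ_C(1 - cos(16°)) = 0.0940 pm

Final wavelength:
λ' = λ₀ + Δλ = 3.4823 + 0.0940 = 3.5763 pm

Final frequency:
f' = c/λ' = 299792458/3.5763057e-12 = 8.3827414e+19 Hz

Frequency shift (decrease):
Δf = f₀ - f' = 8.609e+19 - 8.3827414e+19 = 2.263e+18 Hz

(Intermediate values are shown rounded; full precision is carried through to the final answer.)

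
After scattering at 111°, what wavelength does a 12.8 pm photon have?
16.0958 pm

Using the Compton scattering formula:
λ' = λ + Δλ = λ + λ_C(1 - cos θ)

Given:
- Initial wavelength λ = 12.8 pm
- Scattering angle θ = 111°
- Compton wavelength λ_C ≈ 2.4263 pm

Calculate the shift:
Δλ = 2.4263 × (1 - cos(111°))
Δλ = 2.4263 × 1.3584
Δλ = 3.2958 pm

Final wavelength:
λ' = 12.8 + 3.2958 = 16.0958 pm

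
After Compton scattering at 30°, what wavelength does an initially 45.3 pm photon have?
45.6251 pm

Using the Compton formula: λ' = λ + λ_C(1 − cos θ)

For θ = 30°, cos θ = √3/2 (exact) ≈ 0.8660, so:
1 − cos 30° = 1 − (√3/2) ≈ 0.1340

Δλ = λ_C × 0.1340 = 2.4263 × 0.1340 = 0.3251 pm

λ' = 45.3 + 0.3251 = 45.6251 pm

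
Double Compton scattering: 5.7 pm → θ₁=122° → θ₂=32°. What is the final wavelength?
9.7807 pm

Apply Compton shift twice:

First scattering at θ₁ = 122°:
Δλ₁ = λ_C(1 - cos(122°))
Δλ₁ = 2.4263 × 1.5299
Δλ₁ = 3.7121 pm

After first scattering:
λ₁ = 5.7 + 3.7121 = 9.4121 pm

Second scattering at θ₂ = 32°:
Δλ₂ = λ_C(1 - cos(32°))
Δλ₂ = 2.4263 × 0.1520
Δλ₂ = 0.3687 pm

Final wavelength:
λ₂ = 9.4121 + 0.3687 = 9.7807 pm

Total shift: Δλ_total = 3.7121 + 0.3687 = 4.0807 pm

(Intermediate values are shown rounded; full precision is carried through to the final answer.)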